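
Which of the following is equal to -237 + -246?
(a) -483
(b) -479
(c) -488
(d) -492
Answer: a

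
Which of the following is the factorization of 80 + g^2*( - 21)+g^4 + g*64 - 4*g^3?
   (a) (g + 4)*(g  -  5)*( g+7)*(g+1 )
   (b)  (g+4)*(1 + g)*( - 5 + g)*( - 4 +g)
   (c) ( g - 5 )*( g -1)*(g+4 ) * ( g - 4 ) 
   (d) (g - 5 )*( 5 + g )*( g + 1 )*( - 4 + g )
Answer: b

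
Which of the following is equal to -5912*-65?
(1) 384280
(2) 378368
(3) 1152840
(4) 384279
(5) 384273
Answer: 1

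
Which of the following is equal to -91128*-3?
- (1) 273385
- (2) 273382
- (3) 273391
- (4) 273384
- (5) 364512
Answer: 4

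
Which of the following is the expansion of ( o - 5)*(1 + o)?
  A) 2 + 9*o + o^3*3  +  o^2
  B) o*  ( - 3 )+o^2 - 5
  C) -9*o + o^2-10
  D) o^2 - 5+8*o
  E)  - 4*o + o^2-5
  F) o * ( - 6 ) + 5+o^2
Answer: E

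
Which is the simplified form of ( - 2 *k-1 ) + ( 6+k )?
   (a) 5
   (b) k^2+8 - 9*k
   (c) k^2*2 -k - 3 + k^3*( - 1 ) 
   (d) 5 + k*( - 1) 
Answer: d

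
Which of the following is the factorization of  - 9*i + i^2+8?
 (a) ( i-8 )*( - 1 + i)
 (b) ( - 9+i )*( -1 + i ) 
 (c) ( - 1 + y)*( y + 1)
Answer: a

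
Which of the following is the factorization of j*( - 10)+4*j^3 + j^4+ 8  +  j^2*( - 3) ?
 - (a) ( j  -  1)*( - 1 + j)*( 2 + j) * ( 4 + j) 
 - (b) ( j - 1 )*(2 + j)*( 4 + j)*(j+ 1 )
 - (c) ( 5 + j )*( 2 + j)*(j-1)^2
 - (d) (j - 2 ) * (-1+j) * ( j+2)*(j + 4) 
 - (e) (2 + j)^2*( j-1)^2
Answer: a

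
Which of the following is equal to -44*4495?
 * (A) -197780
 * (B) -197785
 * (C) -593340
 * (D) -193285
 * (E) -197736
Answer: A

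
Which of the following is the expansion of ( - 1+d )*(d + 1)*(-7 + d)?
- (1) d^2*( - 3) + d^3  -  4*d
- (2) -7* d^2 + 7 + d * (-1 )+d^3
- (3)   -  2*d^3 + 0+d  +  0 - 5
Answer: 2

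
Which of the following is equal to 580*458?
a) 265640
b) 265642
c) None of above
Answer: a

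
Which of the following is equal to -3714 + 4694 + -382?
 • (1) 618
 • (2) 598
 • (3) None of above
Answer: 2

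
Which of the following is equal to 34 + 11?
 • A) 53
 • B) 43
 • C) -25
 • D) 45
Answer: D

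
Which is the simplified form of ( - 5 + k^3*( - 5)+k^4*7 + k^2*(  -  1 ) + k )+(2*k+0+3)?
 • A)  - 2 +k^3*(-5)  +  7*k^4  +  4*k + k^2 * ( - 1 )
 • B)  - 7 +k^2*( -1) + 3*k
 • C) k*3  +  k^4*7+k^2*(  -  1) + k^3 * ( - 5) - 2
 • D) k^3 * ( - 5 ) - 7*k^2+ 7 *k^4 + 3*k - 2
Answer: C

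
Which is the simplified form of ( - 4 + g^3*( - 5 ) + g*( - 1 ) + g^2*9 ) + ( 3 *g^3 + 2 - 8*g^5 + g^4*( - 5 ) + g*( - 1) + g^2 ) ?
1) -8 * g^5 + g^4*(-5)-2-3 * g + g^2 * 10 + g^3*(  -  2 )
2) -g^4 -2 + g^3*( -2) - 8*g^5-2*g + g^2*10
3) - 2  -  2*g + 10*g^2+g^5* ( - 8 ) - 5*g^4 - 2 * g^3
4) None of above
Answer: 3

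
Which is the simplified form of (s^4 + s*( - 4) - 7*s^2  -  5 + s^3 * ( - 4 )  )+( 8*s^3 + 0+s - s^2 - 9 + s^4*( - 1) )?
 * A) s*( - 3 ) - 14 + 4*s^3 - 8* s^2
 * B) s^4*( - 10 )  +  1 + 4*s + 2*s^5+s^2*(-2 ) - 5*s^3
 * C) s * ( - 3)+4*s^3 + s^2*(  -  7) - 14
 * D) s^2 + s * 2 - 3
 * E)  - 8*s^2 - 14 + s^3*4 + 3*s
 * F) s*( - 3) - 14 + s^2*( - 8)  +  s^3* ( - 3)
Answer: A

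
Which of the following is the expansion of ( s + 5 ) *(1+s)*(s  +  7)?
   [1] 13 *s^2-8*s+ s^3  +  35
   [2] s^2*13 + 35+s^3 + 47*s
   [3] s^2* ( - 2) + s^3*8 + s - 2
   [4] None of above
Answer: 2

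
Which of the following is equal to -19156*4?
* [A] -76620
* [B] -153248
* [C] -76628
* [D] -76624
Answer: D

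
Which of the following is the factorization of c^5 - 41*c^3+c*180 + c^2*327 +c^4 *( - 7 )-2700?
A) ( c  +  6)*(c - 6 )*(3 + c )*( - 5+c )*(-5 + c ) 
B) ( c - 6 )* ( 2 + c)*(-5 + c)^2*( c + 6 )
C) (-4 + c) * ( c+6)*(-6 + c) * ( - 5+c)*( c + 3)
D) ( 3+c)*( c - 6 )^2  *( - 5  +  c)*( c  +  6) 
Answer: A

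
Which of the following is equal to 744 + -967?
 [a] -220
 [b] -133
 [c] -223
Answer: c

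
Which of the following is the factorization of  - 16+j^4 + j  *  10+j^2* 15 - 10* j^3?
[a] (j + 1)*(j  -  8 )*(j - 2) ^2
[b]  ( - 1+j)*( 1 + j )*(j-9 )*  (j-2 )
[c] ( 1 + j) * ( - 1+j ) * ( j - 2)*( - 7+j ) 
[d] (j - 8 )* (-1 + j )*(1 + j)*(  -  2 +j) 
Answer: d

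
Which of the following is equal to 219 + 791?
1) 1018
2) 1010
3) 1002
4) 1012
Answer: 2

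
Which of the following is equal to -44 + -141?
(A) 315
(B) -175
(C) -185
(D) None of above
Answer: C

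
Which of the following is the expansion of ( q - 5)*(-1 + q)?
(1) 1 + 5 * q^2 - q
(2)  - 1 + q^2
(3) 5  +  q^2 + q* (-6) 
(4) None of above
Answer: 3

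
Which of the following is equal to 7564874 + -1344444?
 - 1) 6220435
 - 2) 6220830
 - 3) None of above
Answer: 3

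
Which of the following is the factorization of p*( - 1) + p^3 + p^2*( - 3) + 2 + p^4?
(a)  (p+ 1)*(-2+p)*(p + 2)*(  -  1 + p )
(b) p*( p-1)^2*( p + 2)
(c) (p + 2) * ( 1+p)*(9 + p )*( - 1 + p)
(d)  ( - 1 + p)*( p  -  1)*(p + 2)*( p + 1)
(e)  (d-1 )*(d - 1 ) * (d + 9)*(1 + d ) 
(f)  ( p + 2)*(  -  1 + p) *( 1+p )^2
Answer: d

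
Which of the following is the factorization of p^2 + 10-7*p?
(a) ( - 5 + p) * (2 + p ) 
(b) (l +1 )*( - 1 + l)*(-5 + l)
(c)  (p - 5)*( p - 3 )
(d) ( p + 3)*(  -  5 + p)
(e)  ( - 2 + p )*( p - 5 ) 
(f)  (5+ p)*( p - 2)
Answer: e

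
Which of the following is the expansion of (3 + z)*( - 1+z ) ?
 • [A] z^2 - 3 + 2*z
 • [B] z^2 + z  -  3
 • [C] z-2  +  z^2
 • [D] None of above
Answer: A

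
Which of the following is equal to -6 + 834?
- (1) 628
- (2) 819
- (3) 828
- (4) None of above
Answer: 3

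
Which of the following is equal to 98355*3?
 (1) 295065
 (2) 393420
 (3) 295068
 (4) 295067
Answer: 1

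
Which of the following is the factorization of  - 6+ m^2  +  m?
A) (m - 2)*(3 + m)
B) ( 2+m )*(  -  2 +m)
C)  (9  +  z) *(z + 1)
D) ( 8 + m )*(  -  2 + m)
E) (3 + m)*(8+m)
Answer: A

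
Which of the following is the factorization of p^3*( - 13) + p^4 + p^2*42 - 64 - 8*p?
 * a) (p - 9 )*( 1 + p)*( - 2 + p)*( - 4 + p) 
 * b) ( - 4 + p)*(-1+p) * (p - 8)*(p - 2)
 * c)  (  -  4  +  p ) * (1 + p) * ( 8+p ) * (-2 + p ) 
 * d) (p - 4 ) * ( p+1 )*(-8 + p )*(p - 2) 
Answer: d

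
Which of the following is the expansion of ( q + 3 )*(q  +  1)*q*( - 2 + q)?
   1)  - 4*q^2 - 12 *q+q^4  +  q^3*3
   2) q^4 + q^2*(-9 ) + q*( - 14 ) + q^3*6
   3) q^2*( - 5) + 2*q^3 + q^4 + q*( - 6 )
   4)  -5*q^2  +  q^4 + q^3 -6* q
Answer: 3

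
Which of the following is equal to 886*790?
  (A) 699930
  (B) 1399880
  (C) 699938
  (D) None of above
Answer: D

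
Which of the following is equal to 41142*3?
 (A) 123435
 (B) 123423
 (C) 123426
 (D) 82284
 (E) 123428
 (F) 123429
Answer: C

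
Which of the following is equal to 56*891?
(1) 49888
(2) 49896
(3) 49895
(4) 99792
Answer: 2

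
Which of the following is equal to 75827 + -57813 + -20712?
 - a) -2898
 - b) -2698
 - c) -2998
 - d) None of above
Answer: b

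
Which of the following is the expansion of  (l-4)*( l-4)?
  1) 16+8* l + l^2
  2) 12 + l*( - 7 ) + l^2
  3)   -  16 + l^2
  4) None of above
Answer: 4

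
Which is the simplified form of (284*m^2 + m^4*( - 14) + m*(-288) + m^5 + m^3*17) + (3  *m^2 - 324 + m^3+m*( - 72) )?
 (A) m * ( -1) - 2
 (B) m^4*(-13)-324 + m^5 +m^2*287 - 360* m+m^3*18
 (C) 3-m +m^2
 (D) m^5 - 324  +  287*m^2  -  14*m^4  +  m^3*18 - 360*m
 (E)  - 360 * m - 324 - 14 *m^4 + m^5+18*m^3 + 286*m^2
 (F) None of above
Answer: D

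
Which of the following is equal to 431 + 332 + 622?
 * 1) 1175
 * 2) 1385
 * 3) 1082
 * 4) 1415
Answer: 2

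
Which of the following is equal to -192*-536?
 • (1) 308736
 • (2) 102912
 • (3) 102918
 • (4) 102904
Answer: 2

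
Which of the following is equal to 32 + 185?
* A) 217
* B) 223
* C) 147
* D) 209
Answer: A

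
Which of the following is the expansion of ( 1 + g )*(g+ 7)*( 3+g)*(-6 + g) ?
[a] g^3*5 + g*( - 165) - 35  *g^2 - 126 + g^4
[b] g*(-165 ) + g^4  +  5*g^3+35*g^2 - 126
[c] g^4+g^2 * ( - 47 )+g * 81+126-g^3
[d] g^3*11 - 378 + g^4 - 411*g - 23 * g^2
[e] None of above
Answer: a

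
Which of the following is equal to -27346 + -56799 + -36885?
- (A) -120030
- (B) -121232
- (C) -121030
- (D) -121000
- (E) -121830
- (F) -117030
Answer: C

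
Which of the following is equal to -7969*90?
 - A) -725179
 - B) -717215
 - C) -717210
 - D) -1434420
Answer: C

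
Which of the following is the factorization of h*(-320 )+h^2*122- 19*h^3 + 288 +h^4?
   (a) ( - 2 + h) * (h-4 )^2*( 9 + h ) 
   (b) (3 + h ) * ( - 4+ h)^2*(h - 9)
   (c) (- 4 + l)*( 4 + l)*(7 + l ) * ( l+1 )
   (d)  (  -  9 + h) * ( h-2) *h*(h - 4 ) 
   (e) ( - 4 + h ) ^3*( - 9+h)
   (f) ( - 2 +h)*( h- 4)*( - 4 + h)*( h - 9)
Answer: f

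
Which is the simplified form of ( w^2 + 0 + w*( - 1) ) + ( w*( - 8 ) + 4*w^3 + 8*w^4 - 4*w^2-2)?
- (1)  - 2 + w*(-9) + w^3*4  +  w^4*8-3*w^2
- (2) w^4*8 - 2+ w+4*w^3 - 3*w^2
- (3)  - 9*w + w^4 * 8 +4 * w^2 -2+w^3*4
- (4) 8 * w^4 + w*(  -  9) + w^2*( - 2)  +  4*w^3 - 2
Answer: 1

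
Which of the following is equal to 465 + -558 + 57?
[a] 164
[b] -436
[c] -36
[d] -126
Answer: c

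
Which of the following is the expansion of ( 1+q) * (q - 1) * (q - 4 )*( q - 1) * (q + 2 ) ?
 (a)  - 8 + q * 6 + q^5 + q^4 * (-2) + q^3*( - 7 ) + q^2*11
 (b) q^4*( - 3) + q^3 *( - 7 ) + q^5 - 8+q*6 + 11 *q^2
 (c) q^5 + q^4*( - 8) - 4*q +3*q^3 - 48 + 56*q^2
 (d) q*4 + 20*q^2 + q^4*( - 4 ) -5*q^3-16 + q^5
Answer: b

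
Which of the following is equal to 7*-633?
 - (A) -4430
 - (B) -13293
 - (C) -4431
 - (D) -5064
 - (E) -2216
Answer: C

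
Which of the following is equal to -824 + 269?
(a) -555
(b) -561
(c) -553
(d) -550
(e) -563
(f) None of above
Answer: a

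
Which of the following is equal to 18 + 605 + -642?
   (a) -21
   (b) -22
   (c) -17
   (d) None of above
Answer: d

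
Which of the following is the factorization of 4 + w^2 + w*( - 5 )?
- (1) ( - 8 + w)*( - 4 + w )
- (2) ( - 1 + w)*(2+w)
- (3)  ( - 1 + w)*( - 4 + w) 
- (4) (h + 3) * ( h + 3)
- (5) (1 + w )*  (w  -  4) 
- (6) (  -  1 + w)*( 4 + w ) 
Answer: 3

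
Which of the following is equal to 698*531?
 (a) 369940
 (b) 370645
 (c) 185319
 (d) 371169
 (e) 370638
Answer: e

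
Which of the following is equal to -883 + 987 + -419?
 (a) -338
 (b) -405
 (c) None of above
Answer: c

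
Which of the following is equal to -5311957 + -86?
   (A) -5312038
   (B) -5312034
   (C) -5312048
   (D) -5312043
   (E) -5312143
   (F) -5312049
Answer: D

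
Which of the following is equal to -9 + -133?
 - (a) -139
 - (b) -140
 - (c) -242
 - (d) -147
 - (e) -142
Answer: e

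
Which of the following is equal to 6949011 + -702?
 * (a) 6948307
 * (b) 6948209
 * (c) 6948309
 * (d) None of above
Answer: c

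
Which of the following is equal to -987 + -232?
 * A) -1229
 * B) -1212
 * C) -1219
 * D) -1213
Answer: C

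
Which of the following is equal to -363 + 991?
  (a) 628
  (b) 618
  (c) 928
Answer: a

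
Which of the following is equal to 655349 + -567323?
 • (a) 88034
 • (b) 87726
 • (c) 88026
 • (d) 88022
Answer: c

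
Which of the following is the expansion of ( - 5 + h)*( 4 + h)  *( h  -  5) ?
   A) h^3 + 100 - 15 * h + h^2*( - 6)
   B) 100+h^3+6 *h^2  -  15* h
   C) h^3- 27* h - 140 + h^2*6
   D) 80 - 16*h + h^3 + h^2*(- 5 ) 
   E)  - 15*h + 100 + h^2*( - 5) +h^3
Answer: A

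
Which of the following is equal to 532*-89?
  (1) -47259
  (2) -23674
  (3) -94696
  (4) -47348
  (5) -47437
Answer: 4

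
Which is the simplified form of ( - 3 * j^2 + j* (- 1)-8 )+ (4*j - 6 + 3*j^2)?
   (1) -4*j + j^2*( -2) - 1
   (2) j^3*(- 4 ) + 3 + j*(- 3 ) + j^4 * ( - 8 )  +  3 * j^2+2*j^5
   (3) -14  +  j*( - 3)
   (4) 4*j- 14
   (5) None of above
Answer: 5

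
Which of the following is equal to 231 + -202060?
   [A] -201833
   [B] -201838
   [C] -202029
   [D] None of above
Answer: D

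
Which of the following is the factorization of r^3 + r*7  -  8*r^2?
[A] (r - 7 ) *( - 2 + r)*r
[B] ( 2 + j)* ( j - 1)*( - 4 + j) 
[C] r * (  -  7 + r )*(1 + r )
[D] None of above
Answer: D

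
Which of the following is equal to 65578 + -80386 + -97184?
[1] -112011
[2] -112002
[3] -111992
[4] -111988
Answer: 3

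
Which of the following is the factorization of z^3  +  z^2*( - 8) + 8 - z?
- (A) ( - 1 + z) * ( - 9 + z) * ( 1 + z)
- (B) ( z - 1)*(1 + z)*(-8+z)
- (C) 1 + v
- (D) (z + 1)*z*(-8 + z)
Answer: B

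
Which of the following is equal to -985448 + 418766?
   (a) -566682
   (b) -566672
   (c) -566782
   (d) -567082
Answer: a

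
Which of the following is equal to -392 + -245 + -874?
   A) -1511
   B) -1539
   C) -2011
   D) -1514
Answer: A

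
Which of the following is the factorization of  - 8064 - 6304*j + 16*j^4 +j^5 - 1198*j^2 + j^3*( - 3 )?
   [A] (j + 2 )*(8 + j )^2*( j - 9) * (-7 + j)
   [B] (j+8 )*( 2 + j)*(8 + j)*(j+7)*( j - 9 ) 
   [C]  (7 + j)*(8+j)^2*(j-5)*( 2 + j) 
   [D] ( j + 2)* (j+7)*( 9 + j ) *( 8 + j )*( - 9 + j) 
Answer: B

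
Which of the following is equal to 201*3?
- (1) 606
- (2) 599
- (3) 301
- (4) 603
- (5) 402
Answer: 4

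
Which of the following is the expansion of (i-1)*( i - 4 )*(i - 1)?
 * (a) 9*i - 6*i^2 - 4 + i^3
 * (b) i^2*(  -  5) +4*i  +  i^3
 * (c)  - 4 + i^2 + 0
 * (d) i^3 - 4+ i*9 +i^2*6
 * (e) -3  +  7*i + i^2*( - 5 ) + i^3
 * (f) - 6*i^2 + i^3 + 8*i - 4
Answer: a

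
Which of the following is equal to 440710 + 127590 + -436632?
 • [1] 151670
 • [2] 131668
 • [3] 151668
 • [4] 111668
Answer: 2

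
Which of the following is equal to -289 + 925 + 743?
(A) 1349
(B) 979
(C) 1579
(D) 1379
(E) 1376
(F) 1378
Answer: D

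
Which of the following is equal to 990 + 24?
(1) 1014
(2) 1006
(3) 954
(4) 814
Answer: 1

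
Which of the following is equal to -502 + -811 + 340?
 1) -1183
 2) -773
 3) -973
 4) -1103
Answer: 3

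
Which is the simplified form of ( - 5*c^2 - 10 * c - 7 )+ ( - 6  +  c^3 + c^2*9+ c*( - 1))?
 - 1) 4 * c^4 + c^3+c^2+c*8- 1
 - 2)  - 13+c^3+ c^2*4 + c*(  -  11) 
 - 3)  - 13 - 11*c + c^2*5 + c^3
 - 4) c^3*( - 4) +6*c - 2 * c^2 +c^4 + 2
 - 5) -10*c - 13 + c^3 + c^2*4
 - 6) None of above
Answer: 2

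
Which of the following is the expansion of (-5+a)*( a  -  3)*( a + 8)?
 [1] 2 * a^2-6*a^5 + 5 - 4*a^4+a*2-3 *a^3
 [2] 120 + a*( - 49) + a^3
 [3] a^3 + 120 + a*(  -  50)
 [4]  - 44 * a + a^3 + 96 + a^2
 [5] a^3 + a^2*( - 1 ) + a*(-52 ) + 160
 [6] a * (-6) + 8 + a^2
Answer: 2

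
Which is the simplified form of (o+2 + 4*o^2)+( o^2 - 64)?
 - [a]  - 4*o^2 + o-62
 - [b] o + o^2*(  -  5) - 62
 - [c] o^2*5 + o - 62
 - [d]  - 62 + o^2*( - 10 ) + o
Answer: c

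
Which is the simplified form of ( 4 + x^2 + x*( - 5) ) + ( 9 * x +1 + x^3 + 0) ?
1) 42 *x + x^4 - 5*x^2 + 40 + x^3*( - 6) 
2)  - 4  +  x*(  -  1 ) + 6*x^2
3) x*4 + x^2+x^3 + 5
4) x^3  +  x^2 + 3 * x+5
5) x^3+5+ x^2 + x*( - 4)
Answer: 3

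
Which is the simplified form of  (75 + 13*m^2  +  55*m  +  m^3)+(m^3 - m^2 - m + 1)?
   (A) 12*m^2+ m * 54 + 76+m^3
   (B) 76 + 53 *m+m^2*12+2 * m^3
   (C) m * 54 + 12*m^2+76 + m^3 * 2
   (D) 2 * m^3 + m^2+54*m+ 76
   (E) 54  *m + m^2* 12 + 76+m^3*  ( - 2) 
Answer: C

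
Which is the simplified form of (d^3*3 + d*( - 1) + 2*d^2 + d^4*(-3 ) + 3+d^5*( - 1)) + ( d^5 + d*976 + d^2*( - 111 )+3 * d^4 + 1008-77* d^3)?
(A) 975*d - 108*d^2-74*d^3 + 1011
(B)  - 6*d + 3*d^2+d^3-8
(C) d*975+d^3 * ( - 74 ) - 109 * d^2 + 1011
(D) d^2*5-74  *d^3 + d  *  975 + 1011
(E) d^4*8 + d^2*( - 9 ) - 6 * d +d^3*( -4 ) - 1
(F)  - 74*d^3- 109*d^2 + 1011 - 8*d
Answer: C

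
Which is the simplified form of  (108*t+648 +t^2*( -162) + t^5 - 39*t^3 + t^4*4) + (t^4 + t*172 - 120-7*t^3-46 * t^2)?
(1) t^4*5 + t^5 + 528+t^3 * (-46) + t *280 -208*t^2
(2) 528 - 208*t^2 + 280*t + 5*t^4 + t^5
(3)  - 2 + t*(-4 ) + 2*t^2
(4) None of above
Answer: 1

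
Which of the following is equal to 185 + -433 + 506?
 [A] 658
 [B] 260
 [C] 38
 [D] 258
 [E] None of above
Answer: D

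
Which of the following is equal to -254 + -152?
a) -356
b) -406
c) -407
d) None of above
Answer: b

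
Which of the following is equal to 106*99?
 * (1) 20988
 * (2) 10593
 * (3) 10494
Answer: 3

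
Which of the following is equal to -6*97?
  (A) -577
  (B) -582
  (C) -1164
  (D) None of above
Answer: B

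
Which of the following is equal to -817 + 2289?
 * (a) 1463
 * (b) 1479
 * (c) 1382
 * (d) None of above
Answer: d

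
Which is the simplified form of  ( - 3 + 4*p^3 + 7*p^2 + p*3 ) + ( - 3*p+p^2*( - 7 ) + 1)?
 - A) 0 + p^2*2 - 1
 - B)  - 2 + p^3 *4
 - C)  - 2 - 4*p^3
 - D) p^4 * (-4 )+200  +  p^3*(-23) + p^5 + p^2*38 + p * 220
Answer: B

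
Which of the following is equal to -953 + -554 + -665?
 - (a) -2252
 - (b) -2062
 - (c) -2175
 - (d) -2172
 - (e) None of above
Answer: d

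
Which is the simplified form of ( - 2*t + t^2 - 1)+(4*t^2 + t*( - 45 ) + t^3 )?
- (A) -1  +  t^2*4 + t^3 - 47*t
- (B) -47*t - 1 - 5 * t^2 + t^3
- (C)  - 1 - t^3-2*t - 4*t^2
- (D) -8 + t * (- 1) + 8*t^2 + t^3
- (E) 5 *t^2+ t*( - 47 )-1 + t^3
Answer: E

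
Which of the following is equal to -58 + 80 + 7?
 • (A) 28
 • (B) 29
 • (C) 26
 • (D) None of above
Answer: B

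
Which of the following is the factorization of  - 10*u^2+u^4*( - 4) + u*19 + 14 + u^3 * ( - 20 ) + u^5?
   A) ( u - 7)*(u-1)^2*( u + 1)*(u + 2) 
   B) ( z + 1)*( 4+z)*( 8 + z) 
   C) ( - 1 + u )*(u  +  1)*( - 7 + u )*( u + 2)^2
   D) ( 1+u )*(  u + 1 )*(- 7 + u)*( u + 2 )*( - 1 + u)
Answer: D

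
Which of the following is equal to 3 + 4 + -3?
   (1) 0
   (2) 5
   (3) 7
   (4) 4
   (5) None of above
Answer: 4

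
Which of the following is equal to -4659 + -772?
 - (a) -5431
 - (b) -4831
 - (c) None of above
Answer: a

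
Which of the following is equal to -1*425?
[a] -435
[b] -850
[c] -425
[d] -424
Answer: c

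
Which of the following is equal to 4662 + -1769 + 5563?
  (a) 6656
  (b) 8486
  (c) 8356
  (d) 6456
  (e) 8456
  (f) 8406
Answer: e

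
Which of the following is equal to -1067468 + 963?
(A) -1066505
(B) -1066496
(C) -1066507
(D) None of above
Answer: A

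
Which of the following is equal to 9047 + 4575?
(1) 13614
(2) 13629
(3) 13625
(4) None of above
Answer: 4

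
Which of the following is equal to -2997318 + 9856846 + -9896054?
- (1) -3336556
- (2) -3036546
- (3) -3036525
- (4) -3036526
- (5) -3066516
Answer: 4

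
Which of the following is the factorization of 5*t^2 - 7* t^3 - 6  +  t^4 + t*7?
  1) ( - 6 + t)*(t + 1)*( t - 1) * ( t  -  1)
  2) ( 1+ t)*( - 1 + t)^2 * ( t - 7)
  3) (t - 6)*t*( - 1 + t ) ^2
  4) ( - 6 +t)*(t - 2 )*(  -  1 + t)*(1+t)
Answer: 1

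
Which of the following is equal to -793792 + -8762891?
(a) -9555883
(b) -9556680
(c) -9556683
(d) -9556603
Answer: c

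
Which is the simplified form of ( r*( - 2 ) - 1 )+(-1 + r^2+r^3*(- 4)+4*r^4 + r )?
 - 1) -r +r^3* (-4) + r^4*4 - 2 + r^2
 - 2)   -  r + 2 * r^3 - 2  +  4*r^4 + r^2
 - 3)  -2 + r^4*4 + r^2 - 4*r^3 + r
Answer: 1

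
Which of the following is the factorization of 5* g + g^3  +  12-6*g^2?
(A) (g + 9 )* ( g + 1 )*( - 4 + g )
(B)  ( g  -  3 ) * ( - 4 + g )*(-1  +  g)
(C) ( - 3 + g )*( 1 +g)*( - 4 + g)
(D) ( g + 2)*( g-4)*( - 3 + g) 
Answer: C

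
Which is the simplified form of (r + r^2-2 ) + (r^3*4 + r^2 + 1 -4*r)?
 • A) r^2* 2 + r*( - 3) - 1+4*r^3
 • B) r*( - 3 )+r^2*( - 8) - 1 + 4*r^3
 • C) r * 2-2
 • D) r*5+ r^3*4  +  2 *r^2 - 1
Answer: A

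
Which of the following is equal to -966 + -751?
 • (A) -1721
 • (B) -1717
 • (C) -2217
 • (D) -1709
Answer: B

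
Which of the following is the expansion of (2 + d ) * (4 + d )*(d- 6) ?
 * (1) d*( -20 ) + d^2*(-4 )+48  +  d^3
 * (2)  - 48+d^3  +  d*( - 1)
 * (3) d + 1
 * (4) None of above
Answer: 4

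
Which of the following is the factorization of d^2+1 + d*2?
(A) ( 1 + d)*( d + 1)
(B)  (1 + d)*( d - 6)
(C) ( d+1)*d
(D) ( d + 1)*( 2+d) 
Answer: A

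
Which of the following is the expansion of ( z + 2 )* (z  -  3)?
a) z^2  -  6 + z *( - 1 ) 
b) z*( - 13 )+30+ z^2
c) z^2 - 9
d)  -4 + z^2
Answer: a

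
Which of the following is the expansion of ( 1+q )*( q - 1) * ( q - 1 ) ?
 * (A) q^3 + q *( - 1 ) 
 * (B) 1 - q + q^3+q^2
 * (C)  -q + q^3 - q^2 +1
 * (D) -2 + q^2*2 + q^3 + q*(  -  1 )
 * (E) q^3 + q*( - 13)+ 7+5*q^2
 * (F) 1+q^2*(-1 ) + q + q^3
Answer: C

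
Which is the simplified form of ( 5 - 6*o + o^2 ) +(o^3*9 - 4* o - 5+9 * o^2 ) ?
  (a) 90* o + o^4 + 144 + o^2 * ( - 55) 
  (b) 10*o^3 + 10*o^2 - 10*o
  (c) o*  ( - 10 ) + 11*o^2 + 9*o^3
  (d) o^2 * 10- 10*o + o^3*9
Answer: d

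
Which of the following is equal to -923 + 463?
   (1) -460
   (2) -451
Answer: 1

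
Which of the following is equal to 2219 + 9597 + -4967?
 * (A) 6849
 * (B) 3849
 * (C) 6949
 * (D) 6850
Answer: A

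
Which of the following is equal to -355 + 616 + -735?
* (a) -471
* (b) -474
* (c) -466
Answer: b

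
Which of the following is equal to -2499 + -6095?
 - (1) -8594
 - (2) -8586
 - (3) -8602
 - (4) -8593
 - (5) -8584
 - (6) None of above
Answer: 1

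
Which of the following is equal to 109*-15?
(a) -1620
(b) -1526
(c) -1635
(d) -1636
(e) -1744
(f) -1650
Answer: c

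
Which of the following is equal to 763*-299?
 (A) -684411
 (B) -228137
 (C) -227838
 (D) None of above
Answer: B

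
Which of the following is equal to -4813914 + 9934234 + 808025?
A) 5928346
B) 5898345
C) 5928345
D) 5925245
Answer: C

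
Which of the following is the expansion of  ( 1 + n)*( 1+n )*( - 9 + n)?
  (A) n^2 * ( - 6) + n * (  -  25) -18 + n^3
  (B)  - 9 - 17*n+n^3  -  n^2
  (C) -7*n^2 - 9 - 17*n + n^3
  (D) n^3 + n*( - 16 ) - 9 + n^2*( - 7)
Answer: C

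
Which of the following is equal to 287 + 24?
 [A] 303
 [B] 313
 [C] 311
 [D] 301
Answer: C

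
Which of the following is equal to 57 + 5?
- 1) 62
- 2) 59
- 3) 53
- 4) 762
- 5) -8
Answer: 1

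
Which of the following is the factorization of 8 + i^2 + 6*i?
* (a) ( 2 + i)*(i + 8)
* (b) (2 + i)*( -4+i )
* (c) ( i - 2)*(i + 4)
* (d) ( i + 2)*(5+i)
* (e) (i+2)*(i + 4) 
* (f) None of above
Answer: e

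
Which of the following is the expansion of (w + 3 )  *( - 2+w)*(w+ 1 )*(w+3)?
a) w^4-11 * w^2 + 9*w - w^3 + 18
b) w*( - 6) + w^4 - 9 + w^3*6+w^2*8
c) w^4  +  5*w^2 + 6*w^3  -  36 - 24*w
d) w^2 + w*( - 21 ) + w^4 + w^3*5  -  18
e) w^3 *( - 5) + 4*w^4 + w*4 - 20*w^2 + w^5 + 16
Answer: d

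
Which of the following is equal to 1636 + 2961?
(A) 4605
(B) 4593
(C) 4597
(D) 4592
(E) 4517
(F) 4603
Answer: C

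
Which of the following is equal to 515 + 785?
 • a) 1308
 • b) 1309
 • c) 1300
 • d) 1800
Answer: c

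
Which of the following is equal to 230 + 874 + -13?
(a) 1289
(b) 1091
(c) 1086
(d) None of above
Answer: b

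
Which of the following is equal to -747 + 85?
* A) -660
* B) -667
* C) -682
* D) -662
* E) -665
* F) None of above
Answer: D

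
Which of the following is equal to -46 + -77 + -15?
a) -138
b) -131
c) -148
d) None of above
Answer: a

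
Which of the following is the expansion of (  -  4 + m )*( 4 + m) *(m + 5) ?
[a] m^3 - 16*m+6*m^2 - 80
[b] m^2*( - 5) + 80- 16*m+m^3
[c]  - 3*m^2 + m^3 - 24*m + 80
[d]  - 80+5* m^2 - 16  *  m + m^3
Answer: d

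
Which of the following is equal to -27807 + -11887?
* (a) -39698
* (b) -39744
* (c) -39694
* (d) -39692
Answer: c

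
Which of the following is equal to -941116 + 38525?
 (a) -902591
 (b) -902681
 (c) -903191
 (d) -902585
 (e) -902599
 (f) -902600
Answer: a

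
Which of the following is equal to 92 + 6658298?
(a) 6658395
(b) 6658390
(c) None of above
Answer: b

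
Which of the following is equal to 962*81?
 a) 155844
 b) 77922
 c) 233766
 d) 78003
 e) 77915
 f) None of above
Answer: b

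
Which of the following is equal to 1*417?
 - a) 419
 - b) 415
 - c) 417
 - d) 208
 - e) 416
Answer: c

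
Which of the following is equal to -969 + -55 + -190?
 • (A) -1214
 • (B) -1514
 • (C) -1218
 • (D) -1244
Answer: A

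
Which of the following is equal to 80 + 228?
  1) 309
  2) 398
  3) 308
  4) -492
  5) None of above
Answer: 3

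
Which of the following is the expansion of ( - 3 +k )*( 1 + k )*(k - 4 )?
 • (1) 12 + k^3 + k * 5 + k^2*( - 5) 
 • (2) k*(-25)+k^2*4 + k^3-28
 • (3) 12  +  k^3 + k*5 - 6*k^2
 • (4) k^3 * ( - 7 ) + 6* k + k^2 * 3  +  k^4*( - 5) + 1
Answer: 3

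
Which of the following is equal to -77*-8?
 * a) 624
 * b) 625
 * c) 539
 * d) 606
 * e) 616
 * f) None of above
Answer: e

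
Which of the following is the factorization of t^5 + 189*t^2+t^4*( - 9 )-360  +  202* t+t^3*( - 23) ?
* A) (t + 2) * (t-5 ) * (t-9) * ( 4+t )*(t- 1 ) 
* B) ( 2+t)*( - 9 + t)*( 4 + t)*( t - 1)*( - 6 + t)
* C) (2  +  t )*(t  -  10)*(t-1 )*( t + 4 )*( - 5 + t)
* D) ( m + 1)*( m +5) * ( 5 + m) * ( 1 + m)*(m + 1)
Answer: A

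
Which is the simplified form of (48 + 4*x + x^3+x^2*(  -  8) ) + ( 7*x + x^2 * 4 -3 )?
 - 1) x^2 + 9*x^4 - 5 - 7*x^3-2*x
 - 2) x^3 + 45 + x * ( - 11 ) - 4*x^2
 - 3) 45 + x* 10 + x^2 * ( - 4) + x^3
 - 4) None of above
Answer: 4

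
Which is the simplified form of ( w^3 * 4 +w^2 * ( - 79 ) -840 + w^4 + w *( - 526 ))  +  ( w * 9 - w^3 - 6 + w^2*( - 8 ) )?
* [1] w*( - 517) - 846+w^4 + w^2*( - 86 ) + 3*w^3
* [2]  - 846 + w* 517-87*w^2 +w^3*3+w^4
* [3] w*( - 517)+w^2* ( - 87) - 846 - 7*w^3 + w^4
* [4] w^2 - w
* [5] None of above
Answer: 5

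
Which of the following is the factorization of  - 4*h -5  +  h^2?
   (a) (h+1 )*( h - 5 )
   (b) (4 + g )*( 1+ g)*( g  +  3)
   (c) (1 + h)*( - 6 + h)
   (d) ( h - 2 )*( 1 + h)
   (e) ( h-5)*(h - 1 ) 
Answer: a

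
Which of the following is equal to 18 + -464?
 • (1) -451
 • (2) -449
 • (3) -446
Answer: 3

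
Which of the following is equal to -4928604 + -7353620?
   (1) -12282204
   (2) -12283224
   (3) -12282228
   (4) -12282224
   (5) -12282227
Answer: 4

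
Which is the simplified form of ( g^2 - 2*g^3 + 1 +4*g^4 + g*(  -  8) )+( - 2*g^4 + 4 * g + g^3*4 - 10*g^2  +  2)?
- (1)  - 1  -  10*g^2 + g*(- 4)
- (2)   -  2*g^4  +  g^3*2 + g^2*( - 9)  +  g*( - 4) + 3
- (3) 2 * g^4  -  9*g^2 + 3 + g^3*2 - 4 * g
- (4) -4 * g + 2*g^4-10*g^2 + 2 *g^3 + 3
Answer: 3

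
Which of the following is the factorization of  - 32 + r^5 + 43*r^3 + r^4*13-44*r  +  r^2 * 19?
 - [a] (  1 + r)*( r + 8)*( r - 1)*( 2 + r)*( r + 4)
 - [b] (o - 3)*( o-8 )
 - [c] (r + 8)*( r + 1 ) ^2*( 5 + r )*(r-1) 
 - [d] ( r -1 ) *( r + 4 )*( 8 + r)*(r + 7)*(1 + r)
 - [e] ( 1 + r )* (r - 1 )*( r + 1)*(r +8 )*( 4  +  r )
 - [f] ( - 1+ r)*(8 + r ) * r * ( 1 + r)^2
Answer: e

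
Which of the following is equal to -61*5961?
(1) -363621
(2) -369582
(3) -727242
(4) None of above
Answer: 1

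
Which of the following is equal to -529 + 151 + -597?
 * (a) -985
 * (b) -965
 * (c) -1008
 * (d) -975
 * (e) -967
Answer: d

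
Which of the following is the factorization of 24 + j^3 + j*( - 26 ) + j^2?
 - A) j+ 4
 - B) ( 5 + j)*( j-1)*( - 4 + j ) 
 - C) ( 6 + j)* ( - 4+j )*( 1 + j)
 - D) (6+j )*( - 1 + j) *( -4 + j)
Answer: D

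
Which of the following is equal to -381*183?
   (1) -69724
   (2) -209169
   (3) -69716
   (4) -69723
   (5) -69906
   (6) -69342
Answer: 4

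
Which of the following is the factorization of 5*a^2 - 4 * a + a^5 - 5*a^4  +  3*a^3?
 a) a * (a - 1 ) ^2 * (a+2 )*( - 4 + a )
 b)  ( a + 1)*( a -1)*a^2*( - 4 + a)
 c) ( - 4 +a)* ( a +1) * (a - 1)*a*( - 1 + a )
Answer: c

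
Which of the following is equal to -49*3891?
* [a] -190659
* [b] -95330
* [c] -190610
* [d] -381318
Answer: a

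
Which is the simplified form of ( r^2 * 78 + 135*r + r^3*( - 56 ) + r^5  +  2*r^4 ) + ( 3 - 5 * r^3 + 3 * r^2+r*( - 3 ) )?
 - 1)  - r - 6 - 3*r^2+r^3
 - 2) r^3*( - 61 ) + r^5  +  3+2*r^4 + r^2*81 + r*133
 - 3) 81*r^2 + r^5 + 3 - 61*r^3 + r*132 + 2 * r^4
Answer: 3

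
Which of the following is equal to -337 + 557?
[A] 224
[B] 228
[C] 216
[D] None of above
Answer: D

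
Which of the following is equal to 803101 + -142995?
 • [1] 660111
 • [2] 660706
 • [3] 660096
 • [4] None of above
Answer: 4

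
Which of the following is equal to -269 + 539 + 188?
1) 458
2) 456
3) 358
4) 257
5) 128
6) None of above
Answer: 1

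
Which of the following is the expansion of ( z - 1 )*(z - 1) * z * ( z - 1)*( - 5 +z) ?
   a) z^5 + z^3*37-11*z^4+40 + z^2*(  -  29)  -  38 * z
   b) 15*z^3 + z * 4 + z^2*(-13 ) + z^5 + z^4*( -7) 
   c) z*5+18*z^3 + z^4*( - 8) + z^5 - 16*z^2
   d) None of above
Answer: c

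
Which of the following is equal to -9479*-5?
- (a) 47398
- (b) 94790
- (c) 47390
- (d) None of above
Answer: d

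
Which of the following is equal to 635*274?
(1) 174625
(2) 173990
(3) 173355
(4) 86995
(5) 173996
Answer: 2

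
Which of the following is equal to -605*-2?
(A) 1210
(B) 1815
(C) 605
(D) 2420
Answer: A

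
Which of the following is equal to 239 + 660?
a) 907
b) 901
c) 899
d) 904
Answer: c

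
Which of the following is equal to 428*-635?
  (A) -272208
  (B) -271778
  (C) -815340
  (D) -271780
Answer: D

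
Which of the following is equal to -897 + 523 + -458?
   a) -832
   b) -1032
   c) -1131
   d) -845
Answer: a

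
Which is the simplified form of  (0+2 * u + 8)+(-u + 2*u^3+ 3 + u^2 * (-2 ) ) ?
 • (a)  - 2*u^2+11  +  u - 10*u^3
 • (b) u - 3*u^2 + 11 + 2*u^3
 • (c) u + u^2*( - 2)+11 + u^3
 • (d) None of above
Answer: d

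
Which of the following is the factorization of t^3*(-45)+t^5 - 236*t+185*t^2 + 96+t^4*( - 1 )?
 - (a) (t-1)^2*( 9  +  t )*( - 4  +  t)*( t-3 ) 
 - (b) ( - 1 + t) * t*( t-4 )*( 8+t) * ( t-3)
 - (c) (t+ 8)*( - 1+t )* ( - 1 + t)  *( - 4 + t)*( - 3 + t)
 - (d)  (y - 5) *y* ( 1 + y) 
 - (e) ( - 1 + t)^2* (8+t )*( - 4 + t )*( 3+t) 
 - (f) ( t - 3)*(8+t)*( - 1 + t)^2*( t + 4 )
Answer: c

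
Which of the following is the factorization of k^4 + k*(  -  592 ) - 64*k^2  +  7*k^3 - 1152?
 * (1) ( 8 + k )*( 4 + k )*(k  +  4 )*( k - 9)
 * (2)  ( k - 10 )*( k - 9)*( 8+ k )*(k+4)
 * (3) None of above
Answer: 1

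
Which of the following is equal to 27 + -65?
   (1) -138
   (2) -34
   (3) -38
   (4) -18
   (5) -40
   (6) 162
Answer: 3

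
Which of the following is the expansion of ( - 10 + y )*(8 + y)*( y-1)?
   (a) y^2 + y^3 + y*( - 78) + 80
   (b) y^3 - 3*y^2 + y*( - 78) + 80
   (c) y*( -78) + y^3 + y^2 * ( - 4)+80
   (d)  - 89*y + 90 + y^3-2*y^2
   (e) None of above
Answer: b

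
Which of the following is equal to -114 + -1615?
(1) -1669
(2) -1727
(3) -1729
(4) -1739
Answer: 3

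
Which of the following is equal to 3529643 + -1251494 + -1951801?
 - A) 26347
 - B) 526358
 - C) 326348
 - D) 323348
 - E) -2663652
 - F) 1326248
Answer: C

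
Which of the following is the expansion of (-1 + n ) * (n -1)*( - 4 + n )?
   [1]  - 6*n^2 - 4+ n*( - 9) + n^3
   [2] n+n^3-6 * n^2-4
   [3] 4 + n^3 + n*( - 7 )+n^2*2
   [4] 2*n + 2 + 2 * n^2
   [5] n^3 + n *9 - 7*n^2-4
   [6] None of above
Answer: 6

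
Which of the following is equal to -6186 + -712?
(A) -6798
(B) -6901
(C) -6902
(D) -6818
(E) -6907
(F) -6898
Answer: F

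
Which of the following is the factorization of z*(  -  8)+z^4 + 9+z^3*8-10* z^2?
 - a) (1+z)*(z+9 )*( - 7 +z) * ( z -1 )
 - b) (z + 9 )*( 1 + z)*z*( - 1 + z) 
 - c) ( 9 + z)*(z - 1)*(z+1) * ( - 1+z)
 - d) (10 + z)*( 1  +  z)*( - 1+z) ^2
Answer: c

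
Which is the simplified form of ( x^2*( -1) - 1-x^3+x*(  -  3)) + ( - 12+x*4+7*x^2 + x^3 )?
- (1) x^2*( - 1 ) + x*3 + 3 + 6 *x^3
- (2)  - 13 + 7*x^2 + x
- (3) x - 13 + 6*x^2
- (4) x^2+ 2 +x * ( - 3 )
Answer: 3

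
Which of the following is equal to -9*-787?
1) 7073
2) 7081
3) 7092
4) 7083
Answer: 4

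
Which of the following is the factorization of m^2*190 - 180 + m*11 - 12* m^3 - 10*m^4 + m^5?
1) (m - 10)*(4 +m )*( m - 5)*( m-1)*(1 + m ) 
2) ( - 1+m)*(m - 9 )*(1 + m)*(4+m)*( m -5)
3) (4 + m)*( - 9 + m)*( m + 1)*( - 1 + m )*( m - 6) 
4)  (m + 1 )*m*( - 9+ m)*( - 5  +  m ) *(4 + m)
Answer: 2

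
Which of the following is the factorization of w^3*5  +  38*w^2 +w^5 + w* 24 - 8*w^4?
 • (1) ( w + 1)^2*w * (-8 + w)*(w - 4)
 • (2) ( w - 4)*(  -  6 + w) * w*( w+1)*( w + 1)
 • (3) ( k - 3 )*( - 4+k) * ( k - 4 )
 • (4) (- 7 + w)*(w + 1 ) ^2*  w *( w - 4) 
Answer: 2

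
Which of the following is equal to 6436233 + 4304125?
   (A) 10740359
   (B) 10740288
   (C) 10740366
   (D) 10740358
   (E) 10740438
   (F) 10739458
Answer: D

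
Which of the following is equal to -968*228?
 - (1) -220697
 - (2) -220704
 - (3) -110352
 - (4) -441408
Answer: 2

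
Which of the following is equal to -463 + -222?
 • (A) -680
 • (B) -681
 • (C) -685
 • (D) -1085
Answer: C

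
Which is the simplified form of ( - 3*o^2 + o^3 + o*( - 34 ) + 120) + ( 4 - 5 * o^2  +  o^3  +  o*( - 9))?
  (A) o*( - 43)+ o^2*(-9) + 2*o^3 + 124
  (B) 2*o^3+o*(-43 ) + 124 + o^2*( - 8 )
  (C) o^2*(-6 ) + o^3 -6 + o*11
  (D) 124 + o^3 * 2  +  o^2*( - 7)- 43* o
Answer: B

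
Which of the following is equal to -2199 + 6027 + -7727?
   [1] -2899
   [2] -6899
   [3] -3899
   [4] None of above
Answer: 3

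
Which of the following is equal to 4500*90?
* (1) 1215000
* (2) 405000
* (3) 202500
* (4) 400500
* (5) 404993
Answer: 2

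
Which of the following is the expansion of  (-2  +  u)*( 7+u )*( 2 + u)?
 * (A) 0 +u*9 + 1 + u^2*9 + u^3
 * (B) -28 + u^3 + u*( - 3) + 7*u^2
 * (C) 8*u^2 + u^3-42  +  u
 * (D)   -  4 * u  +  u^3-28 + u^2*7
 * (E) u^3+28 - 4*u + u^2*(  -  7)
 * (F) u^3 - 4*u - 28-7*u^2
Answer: D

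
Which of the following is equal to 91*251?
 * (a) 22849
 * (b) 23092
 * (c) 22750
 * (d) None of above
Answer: d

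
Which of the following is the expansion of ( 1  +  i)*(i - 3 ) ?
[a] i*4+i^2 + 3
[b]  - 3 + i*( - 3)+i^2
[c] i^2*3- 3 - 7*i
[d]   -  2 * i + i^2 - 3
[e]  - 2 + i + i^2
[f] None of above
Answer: d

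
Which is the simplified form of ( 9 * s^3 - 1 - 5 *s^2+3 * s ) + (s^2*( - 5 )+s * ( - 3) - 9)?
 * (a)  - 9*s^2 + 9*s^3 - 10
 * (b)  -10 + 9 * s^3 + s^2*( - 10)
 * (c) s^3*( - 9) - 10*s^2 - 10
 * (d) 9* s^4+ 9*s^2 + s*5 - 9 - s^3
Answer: b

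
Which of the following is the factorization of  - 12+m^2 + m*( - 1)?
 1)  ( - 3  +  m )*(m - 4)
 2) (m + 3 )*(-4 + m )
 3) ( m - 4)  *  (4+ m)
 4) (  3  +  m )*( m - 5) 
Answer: 2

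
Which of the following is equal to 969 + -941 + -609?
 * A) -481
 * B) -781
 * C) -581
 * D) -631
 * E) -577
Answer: C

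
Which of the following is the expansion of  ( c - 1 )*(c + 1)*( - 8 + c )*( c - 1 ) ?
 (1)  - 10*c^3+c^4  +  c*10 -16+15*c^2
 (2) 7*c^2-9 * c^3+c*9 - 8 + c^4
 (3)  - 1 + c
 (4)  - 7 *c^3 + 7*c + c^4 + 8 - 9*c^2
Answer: 2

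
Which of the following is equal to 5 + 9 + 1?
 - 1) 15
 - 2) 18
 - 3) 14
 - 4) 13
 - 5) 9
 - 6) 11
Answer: 1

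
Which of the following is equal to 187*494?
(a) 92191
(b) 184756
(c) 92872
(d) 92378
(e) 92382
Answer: d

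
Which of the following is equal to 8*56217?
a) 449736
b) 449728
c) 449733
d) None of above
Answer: a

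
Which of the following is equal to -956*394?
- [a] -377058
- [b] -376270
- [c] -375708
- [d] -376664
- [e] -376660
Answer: d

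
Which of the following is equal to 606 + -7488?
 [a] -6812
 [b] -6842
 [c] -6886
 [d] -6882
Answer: d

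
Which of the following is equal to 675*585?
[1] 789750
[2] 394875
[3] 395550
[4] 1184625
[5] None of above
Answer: 2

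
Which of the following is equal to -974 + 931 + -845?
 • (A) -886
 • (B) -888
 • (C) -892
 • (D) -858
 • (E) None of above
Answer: B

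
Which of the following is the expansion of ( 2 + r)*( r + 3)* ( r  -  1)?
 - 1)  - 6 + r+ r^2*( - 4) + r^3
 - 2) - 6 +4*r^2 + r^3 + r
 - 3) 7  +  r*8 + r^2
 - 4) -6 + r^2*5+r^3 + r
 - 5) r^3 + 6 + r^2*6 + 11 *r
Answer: 2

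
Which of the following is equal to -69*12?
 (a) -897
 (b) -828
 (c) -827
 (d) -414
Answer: b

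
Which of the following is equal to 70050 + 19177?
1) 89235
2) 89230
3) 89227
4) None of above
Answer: 3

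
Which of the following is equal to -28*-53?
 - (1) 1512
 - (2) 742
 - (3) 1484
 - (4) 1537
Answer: 3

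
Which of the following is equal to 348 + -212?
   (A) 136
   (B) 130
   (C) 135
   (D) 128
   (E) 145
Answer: A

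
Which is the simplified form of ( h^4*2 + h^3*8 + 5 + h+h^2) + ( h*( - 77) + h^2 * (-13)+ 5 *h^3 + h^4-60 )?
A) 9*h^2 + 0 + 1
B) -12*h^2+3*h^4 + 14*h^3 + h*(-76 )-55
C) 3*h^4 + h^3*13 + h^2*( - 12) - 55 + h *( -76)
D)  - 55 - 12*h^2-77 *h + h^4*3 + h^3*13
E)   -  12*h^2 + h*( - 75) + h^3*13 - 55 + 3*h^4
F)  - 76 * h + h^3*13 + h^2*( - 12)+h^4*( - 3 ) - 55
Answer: C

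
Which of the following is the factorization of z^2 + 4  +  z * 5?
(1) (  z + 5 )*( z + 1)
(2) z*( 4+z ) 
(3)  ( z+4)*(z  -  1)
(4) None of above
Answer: 4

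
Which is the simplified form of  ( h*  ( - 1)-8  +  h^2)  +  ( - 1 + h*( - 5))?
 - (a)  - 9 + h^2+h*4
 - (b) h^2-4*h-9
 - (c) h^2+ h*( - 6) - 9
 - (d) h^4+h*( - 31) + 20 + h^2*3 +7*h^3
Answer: c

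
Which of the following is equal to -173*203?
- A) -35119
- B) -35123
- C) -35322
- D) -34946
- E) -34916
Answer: A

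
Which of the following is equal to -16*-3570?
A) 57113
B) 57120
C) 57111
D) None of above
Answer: B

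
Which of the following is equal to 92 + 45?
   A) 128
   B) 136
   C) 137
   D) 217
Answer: C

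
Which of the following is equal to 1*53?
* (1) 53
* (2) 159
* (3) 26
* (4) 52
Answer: 1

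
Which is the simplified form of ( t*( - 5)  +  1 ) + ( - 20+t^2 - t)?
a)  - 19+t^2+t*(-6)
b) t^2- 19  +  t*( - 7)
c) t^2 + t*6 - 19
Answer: a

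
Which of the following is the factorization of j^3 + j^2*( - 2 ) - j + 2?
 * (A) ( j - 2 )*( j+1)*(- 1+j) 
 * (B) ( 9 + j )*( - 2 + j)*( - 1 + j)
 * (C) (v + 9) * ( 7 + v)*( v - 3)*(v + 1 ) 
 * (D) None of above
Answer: A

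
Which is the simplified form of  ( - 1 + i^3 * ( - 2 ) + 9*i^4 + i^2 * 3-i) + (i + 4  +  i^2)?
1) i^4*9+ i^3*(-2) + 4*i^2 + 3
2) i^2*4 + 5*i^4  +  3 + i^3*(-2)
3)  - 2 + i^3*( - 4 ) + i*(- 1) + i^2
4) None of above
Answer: 1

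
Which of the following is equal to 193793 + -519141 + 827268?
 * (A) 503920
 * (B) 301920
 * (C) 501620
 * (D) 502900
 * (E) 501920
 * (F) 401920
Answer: E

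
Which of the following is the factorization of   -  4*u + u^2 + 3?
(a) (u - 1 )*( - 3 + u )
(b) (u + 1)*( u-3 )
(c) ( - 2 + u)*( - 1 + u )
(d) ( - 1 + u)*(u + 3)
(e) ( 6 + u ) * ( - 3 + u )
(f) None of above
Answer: a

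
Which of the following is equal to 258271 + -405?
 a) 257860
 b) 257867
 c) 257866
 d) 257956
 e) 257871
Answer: c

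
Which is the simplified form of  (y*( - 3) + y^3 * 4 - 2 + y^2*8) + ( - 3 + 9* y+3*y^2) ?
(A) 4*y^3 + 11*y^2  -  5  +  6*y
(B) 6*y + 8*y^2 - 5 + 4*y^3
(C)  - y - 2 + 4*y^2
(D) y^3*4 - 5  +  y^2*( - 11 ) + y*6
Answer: A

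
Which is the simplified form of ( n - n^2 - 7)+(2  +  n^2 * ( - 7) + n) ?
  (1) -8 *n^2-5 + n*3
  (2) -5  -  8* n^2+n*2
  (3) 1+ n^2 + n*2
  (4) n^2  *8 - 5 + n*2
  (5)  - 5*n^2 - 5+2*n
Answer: 2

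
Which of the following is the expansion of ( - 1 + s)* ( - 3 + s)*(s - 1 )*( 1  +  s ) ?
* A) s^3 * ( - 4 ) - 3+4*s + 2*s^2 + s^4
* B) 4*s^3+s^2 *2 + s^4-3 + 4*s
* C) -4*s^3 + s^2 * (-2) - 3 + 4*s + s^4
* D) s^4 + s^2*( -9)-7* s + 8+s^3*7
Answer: A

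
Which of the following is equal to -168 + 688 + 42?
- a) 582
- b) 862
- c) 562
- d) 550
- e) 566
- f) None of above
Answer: c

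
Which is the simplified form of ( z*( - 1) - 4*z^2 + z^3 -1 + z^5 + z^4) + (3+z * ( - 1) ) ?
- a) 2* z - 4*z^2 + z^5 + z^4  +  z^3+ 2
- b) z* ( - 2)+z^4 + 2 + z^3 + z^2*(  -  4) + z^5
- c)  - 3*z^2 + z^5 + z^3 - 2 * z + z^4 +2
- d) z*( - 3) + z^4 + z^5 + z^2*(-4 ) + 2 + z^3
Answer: b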